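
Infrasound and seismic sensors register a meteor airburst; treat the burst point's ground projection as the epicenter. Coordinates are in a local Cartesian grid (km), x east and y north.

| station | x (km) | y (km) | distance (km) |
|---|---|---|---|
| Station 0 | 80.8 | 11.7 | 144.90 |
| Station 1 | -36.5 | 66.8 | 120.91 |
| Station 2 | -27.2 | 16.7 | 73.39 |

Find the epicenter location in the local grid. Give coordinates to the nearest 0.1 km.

Circle about each station: (x − 80.8)² + (y − 11.7)² = 144.90²; (x + 36.5)² + (y − 66.8)² = 120.91²; (x + 27.2)² + (y − 16.7)² = 73.39².
Subtracting the Station 0 equation from the Station 1 and Station 2 equations removes the quadratic terms:
-234.6 x + 110.2 y = 5505.74
-216.0 x + 10.0 y = 9963.12
Solving the 2×2 system: x ≈ -48.6, y ≈ -53.5 km.
Check against Station 0 (with the unrounded x, y): √((x − 80.8)²+(y − 11.7)²) = 144.90 ≈ 144.90 km. ✓

-48.6 km east, -53.5 km north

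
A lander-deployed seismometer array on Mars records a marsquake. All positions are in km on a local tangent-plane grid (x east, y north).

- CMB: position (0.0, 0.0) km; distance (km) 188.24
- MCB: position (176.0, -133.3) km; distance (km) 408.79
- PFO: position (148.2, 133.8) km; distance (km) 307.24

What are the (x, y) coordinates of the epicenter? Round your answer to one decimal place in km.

-157.5 km east, 103.1 km north

Circle about each station: x² + y² = 188.24²; (x − 176.0)² + (y + 133.3)² = 408.79²; (x − 148.2)² + (y − 133.8)² = 307.24².
Subtracting the CMB equation from the MCB and PFO equations removes the quadratic terms:
352.0 x − 266.6 y = -82930.08
296.4 x + 267.6 y = -19096.44
Solving the 2×2 system: x ≈ -157.5, y ≈ 103.1 km.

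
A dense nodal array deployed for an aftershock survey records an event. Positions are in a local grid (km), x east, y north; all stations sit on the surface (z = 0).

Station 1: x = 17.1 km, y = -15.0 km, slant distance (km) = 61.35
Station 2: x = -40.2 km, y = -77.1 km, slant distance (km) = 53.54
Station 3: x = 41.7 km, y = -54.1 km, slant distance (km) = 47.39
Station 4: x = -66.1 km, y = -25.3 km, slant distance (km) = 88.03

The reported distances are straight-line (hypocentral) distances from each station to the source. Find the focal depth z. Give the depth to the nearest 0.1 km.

Each station gives a sphere (x−x_i)² + (y−y_i)² + z² = d_i² (stations at z=0).
Subtracting the Station 1 sphere from Station 2 and Station 3: z² cancels, leaving linear equations in x and y:
-114.6 x − 124.2 y = 7940.33
49.2 x − 78.2 y = 5666.30
Solving: x ≈ 5.495, y ≈ -69.002 km (keep extra digits for the depth step; rounded: 5.5, -69.0).
Then from the Station 1 sphere: z² = 61.35² − (x − 17.1)² − (y + 15.0)² with x = 5.495, y = -69.002, so z ≈ 26.701 ≈ 26.7 km.

26.7 km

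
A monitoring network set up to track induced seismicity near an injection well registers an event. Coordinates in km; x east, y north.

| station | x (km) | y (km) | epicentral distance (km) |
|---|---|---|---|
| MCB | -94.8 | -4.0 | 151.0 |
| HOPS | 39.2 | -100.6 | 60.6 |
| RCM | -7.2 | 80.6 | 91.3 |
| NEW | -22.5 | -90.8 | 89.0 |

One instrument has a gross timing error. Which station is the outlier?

RCM

Solve using three stations at a time. Using MCB, HOPS, NEW (subtract circle equations pairwise → linear system) gives (x, y) ≈ (51.4, -41.5).
Distances from that point to each station vs reported:
  MCB: calculated 150.9 vs reported 151.0 → residual 0.1 km
  HOPS: calculated 60.4 vs reported 60.6 → residual 0.2 km
  RCM: calculated 135.4 vs reported 91.3 → residual 44.1 km
  NEW: calculated 88.9 vs reported 89.0 → residual 0.1 km
MCB, HOPS, NEW are mutually consistent (residuals ≈ 0); RCM is off by 44.1 km.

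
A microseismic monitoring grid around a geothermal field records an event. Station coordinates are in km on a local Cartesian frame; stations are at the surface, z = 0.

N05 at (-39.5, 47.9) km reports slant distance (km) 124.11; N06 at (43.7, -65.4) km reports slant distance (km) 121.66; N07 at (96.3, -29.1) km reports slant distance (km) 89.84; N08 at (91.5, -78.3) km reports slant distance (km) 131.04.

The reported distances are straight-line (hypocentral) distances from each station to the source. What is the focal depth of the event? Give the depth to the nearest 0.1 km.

Each station gives a sphere (x−x_i)² + (y−y_i)² + z² = d_i² (stations at z=0).
Subtracting the N05 sphere from N06 and N07: z² cancels, leaving linear equations in x and y:
166.4 x − 226.6 y = 2934.33
271.6 x − 154.0 y = 13597.91
Solving: x ≈ 73.204, y ≈ 40.807 km (keep extra digits for the depth step; rounded: 73.2, 40.8).
Then from the N05 sphere: z² = 124.11² − (x + 39.5)² − (y − 47.9)² with x = 73.204, y = 40.807, so z ≈ 51.486 ≈ 51.5 km.
Check against N08 (with the unrounded solution): distance 131.04 ≈ 131.04 km. ✓

z ≈ 51.5 km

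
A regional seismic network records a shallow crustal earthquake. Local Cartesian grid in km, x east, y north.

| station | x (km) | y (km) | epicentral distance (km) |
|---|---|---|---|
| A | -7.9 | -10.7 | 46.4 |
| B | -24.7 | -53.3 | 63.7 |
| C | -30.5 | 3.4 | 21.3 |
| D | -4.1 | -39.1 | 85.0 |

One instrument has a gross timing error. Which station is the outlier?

D

Solve using three stations at a time. Using A, B, C (subtract circle equations pairwise → linear system) gives (x, y) ≈ (-51.8, 4.4).
Distances from that point to each station vs reported:
  A: calculated 46.4 vs reported 46.4 → residual 0.0 km
  B: calculated 63.7 vs reported 63.7 → residual 0.0 km
  C: calculated 21.3 vs reported 21.3 → residual 0.0 km
  D: calculated 64.5 vs reported 85.0 → residual 20.5 km
A, B, C are mutually consistent (residuals ≈ 0); D is off by 20.5 km.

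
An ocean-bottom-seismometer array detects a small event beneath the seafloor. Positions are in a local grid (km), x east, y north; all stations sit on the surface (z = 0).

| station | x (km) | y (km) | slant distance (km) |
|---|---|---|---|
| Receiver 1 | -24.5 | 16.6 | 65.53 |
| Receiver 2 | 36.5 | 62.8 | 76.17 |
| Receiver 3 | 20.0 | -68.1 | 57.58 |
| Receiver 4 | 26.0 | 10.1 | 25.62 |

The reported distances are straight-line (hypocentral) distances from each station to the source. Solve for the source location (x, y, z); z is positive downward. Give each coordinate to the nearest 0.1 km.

Each station gives a sphere (x−x_i)² + (y−y_i)² + z² = d_i² (stations at z=0).
Subtracting the Receiver 1 sphere from Receiver 2 and Receiver 3: z² cancels, leaving linear equations in x and y:
122.0 x + 92.4 y = 2892.59
89.0 x − 169.4 y = 5140.52
Solving: x ≈ 33.402, y ≈ -12.797 km (keep extra digits for the depth step; rounded: 33.4, -12.8).
Then from the Receiver 1 sphere: z² = 65.53² − (x + 24.5)² − (y − 16.6)² with x = 33.402, y = -12.797, so z ≈ 8.795 ≈ 8.8 km.

(33.4, -12.8, 8.8)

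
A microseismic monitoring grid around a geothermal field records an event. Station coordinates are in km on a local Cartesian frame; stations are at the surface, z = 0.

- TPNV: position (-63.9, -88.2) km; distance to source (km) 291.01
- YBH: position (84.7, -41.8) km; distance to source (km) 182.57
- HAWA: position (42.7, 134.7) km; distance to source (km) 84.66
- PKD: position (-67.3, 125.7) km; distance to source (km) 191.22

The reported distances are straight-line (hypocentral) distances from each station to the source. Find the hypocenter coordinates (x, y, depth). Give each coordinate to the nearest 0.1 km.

x ≈ 121.0 km, y ≈ 134.2 km, depth ≈ 32.2 km

Each station gives a sphere (x−x_i)² + (y−y_i)² + z² = d_i² (stations at z=0).
Subtracting the TPNV sphere from YBH and HAWA: z² cancels, leaving linear equations in x and y:
297.2 x + 92.8 y = 48413.90
213.2 x + 445.8 y = 85624.43
Solving: x ≈ 120.995, y ≈ 134.204 km (keep extra digits for the depth step; rounded: 121.0, 134.2).
Then from the TPNV sphere: z² = 291.01² − (x + 63.9)² − (y + 88.2)² with x = 120.995, y = 134.204, so z ≈ 32.204 ≈ 32.2 km.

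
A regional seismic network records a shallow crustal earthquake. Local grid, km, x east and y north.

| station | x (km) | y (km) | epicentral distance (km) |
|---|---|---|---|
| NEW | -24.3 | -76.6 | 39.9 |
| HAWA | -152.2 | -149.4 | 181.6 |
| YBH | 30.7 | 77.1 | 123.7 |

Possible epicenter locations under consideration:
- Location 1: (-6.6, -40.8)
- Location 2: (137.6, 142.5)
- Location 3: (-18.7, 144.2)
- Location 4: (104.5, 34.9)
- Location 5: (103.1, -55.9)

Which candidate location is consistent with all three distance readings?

For each candidate, compare |candidate − station| to the reported distance:
Location 1: residuals NEW 0.0, HAWA 0.0, YBH 0.0 → max 0.0 km
Location 2: residuals NEW 232.5, HAWA 229.7, YBH 1.6 → max 232.5 km
Location 3: residuals NEW 181.0, HAWA 140.9, YBH 40.4 → max 181.0 km
Location 4: residuals NEW 130.5, HAWA 134.4, YBH 38.7 → max 134.4 km
Location 5: residuals NEW 89.2, HAWA 90.3, YBH 27.7 → max 90.3 km
Only Location 1 has all residuals ≈ 0.

Location 1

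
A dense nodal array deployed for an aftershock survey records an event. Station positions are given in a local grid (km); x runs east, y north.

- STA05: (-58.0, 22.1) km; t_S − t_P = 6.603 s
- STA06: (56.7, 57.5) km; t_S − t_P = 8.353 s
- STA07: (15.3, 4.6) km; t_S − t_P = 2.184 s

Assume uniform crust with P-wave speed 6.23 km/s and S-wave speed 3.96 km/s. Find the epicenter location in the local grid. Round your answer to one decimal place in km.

Distance from S−P lag: d = Δt · v_P v_S / (v_P − v_S) = Δt · (6.23·3.96)/(6.23−3.96) ≈ 10.8682·Δt.
So d_STA05 = 71.76, d_STA06 = 90.78, d_STA07 = 23.74 km.
Circle about each station: (x + 58.0)² + (y − 22.1)² = 71.76²; (x − 56.7)² + (y − 57.5)² = 90.78²; (x − 15.3)² + (y − 4.6)² = 23.74².
Subtracting the STA05 equation from the STA06 and STA07 equations removes the quadratic terms:
229.4 x + 70.8 y = -422.78
146.6 x − 35.0 y = 988.75
Solving the 2×2 system: x ≈ 3.0, y ≈ -15.7 km.

3.0 km east, -15.7 km north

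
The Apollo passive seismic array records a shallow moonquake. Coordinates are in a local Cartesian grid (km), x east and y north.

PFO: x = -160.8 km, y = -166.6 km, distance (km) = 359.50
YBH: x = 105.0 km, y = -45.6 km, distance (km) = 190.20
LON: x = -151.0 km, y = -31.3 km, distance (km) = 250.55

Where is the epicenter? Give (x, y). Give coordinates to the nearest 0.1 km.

Circle about each station: (x + 160.8)² + (y + 166.6)² = 359.50²; (x − 105.0)² + (y + 45.6)² = 190.20²; (x + 151.0)² + (y + 31.3)² = 250.55².
Subtracting the PFO equation from the YBH and LON equations removes the quadratic terms:
531.6 x + 242.0 y = 52556.37
19.6 x + 270.6 y = 36633.44
Solving the 2×2 system: x ≈ 38.5, y ≈ 132.6 km.
Check against PFO (with the unrounded x, y): √((x + 160.8)²+(y + 166.6)²) = 359.50 ≈ 359.50 km. ✓

38.5 km east, 132.6 km north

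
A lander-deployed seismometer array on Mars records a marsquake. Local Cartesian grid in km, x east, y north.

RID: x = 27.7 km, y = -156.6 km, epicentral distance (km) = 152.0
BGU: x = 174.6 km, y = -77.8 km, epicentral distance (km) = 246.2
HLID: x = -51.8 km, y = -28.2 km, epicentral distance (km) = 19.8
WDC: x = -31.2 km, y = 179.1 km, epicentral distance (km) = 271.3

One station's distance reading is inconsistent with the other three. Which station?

WDC

Solve using three stations at a time. Using RID, BGU, HLID (subtract circle equations pairwise → linear system) gives (x, y) ≈ (-68.5, -38.9).
Distances from that point to each station vs reported:
  RID: calculated 152.0 vs reported 152.0 → residual 0.0 km
  BGU: calculated 246.2 vs reported 246.2 → residual 0.0 km
  HLID: calculated 19.9 vs reported 19.8 → residual 0.1 km
  WDC: calculated 221.2 vs reported 271.3 → residual 50.1 km
RID, BGU, HLID are mutually consistent (residuals ≈ 0); WDC is off by 50.1 km.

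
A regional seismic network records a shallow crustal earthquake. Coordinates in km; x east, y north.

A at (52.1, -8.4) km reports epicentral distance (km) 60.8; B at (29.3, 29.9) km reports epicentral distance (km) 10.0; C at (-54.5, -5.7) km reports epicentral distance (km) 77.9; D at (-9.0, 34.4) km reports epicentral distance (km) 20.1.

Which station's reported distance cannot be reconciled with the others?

Solve using three stations at a time. Using A, C, D (subtract circle equations pairwise → linear system) gives (x, y) ≈ (11.0, 36.4).
Distances from that point to each station vs reported:
  A: calculated 60.8 vs reported 60.8 → residual 0.0 km
  B: calculated 19.4 vs reported 10.0 → residual 9.4 km
  C: calculated 77.9 vs reported 77.9 → residual 0.0 km
  D: calculated 20.1 vs reported 20.1 → residual 0.0 km
A, C, D are mutually consistent (residuals ≈ 0); B is off by 9.4 km.

B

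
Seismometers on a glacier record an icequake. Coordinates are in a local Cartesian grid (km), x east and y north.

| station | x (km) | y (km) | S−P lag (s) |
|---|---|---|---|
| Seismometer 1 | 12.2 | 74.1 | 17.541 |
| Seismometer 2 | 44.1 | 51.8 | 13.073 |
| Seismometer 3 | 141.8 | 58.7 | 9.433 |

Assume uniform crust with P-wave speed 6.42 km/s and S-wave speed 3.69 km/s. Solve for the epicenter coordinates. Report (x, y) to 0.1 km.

x ≈ 130.0 km, y ≈ -22.3 km

Distance from S−P lag: d = Δt · v_P v_S / (v_P − v_S) = Δt · (6.42·3.69)/(6.42−3.69) ≈ 8.6776·Δt.
So d_Seismometer 1 = 152.21, d_Seismometer 2 = 113.44, d_Seismometer 3 = 81.86 km.
Circle about each station: (x − 12.2)² + (y − 74.1)² = 152.21²; (x − 44.1)² + (y − 51.8)² = 113.44²; (x − 141.8)² + (y − 58.7)² = 81.86².
Subtracting pairs of circle equations eliminates x²+y² and gives linear equations (the radical axes):
63.8 x − 44.6 y = 9287.65
259.2 x − 30.8 y = 34380.10
Solving the 2×2 system: x ≈ 130.0, y ≈ -22.3 km.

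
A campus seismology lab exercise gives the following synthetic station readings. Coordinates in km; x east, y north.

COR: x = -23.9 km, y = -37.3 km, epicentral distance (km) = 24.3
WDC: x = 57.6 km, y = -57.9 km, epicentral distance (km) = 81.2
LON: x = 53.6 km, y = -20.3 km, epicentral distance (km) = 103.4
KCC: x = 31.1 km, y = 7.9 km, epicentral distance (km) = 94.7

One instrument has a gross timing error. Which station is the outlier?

Solve using three stations at a time. Using COR, LON, KCC (subtract circle equations pairwise → linear system) gives (x, y) ≈ (-46.4, -46.5).
Distances from that point to each station vs reported:
  COR: calculated 24.3 vs reported 24.3 → residual 0.0 km
  WDC: calculated 104.7 vs reported 81.2 → residual 23.5 km
  LON: calculated 103.4 vs reported 103.4 → residual 0.0 km
  KCC: calculated 94.7 vs reported 94.7 → residual 0.0 km
COR, LON, KCC are mutually consistent (residuals ≈ 0); WDC is off by 23.5 km.

WDC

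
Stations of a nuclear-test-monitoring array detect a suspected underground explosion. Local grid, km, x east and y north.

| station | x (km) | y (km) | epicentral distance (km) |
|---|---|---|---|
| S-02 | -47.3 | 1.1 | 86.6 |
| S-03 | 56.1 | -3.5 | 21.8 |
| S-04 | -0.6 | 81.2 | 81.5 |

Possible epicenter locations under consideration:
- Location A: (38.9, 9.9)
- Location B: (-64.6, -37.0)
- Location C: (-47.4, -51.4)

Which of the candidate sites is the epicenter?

For each candidate, compare |candidate − station| to the reported distance:
Location A: residuals S-02 0.0, S-03 0.0, S-04 0.0 → max 0.0 km
Location B: residuals S-02 44.8, S-03 103.5, S-04 52.9 → max 103.5 km
Location C: residuals S-02 34.1, S-03 92.2, S-04 59.1 → max 92.2 km
Only Location A has all residuals ≈ 0.

Location A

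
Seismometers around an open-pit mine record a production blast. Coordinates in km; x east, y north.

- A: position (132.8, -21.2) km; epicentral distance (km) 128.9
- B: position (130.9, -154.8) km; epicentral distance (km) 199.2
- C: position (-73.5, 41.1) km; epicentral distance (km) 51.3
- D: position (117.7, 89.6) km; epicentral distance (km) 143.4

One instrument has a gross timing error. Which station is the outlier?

Solve using three stations at a time. Using A, B, D (subtract circle equations pairwise → linear system) gives (x, y) ≈ (5.9, 0.1).
Distances from that point to each station vs reported:
  A: calculated 128.7 vs reported 128.9 → residual 0.2 km
  B: calculated 199.1 vs reported 199.2 → residual 0.1 km
  C: calculated 89.3 vs reported 51.3 → residual 38.0 km
  D: calculated 143.2 vs reported 143.4 → residual 0.2 km
A, B, D are mutually consistent (residuals ≈ 0); C is off by 38.0 km.

C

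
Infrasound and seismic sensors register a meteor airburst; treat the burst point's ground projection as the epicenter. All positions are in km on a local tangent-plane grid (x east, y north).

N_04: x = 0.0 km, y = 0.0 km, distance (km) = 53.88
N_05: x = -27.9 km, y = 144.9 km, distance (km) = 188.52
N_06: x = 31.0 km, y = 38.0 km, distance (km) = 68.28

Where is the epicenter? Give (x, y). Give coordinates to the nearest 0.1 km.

Circle about each station: x² + y² = 53.88²; (x + 27.9)² + (y − 144.9)² = 188.52²; (x − 31.0)² + (y − 38.0)² = 68.28².
Subtracting the N_04 equation from the N_05 and N_06 equations removes the quadratic terms:
-55.8 x + 289.8 y = -10862.32
62.0 x + 76.0 y = 645.90
Solving the 2×2 system: x ≈ 45.6, y ≈ -28.7 km.
Check against N_04 (with the unrounded x, y): √(x²+y²) = 53.88 ≈ 53.88 km. ✓

(45.6, -28.7)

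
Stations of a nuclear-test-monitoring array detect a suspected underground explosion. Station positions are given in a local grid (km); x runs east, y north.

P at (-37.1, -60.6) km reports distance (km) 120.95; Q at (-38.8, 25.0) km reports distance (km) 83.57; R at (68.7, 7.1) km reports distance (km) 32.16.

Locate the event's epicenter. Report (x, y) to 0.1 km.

Circle about each station: (x + 37.1)² + (y + 60.6)² = 120.95²; (x + 38.8)² + (y − 25.0)² = 83.57²; (x − 68.7)² + (y − 7.1)² = 32.16².
Subtracting pairs of circle equations eliminates x²+y² and gives linear equations (the radical axes):
-3.4 x + 171.2 y = 4726.63
211.6 x + 135.4 y = 13315.97
Solving the 2×2 system: x ≈ 44.7, y ≈ 28.5 km.
Check against P (with the unrounded x, y): √((x + 37.1)²+(y + 60.6)²) = 120.95 ≈ 120.95 km. ✓

(44.7, 28.5)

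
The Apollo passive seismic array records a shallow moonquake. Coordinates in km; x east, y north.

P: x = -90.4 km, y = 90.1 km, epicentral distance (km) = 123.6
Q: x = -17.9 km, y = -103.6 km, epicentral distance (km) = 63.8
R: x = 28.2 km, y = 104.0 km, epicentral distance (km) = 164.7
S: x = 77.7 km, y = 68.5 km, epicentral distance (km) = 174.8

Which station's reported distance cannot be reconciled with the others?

Q

Solve using three stations at a time. Using P, R, S (subtract circle equations pairwise → linear system) gives (x, y) ≈ (-66.0, -31.3).
Distances from that point to each station vs reported:
  P: calculated 123.9 vs reported 123.6 → residual 0.3 km
  Q: calculated 86.8 vs reported 63.8 → residual 23.0 km
  R: calculated 164.9 vs reported 164.7 → residual 0.2 km
  S: calculated 175.0 vs reported 174.8 → residual 0.2 km
P, R, S are mutually consistent (residuals ≈ 0); Q is off by 23.0 km.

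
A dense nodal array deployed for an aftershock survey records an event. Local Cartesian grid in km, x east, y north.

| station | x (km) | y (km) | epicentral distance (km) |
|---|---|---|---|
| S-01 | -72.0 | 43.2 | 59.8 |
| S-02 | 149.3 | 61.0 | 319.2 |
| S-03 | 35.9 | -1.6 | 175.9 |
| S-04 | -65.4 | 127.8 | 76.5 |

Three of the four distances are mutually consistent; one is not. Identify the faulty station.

S-02

Solve using three stations at a time. Using S-01, S-03, S-04 (subtract circle equations pairwise → linear system) gives (x, y) ≈ (-121.9, 76.2).
Distances from that point to each station vs reported:
  S-01: calculated 59.8 vs reported 59.8 → residual 0.0 km
  S-02: calculated 271.6 vs reported 319.2 → residual 47.6 km
  S-03: calculated 175.9 vs reported 175.9 → residual 0.0 km
  S-04: calculated 76.5 vs reported 76.5 → residual 0.0 km
S-01, S-03, S-04 are mutually consistent (residuals ≈ 0); S-02 is off by 47.6 km.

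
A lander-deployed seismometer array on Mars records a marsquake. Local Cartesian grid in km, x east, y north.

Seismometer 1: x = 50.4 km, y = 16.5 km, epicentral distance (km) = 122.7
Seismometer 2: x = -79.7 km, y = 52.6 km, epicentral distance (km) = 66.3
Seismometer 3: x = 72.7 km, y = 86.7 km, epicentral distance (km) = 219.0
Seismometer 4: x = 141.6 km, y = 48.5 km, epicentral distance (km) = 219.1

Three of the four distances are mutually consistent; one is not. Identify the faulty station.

Solve using three stations at a time. Using Seismometer 1, Seismometer 2, Seismometer 4 (subtract circle equations pairwise → linear system) gives (x, y) ≈ (-68.8, -12.8).
Distances from that point to each station vs reported:
  Seismometer 1: calculated 122.7 vs reported 122.7 → residual 0.0 km
  Seismometer 2: calculated 66.3 vs reported 66.3 → residual 0.0 km
  Seismometer 3: calculated 172.9 vs reported 219.0 → residual 46.1 km
  Seismometer 4: calculated 219.1 vs reported 219.1 → residual 0.0 km
Seismometer 1, Seismometer 2, Seismometer 4 are mutually consistent (residuals ≈ 0); Seismometer 3 is off by 46.1 km.

Seismometer 3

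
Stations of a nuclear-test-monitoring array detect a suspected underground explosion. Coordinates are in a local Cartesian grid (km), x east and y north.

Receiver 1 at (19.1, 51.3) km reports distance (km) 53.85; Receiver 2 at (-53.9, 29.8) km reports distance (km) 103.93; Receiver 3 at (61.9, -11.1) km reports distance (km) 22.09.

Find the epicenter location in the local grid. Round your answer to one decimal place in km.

x ≈ 47.1 km, y ≈ 5.3 km

Circle about each station: (x − 19.1)² + (y − 51.3)² = 53.85²; (x + 53.9)² + (y − 29.8)² = 103.93²; (x − 61.9)² + (y + 11.1)² = 22.09².
Subtracting pairs of circle equations eliminates x²+y² and gives linear equations (the radical axes):
-146.0 x − 43.0 y = -7104.87
85.6 x − 124.8 y = 3370.17
Solving the 2×2 system: x ≈ 47.1, y ≈ 5.3 km.
Check against Receiver 1 (with the unrounded x, y): √((x − 19.1)²+(y − 51.3)²) = 53.85 ≈ 53.85 km. ✓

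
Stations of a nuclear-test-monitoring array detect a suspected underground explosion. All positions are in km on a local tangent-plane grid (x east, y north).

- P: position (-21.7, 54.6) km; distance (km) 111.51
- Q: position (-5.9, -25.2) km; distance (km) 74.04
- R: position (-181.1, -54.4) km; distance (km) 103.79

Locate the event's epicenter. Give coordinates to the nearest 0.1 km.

-78.1 km east, -41.6 km north

Circle about each station: (x + 21.7)² + (y − 54.6)² = 111.51²; (x + 5.9)² + (y + 25.2)² = 74.04²; (x + 181.1)² + (y + 54.4)² = 103.79².
Subtracting pairs of circle equations eliminates x²+y² and gives linear equations (the radical axes):
31.6 x − 159.6 y = 4170.36
-318.8 x − 218.0 y = 33966.64
Solving the 2×2 system: x ≈ -78.1, y ≈ -41.6 km.
Check against P (with the unrounded x, y): √((x + 21.7)²+(y − 54.6)²) = 111.51 ≈ 111.51 km. ✓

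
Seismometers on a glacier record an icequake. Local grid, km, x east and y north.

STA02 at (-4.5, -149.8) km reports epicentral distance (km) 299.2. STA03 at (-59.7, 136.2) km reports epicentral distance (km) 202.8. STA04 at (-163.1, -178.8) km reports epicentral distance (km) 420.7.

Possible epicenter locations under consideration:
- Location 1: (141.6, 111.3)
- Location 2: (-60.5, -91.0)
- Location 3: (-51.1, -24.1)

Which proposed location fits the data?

Location 1

For each candidate, compare |candidate − station| to the reported distance:
Location 1: residuals STA02 0.0, STA03 0.0, STA04 0.0 → max 0.0 km
Location 2: residuals STA02 218.0, STA03 24.4, STA04 285.7 → max 285.7 km
Location 3: residuals STA02 165.1, STA03 42.3, STA04 229.7 → max 229.7 km
Only Location 1 has all residuals ≈ 0.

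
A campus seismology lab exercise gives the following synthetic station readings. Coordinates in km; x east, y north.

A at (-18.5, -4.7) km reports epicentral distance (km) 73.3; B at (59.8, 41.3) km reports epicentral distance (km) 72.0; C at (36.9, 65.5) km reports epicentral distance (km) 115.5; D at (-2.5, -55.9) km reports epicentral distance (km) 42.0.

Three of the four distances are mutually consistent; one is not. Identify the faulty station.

B

Solve using three stations at a time. Using A, C, D (subtract circle equations pairwise → linear system) gives (x, y) ≈ (39.2, -50.0).
Distances from that point to each station vs reported:
  A: calculated 73.4 vs reported 73.3 → residual 0.1 km
  B: calculated 93.6 vs reported 72.0 → residual 21.6 km
  C: calculated 115.5 vs reported 115.5 → residual 0.0 km
  D: calculated 42.1 vs reported 42.0 → residual 0.1 km
A, C, D are mutually consistent (residuals ≈ 0); B is off by 21.6 km.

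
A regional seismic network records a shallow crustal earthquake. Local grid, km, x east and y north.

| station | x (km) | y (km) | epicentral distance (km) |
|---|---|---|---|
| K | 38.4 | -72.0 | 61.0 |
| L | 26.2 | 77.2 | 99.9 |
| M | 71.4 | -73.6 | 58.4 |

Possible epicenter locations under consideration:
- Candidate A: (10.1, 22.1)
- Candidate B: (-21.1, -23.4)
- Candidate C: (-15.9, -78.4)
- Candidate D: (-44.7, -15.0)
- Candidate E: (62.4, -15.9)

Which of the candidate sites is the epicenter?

For each candidate, compare |candidate − station| to the reported distance:
Candidate A: residuals K 37.3, L 42.5, M 55.2 → max 55.2 km
Candidate B: residuals K 15.8, L 11.3, M 46.8 → max 46.8 km
Candidate C: residuals K 6.3, L 61.3, M 29.0 → max 61.3 km
Candidate D: residuals K 39.8, L 16.4, M 71.7 → max 71.7 km
Candidate E: residuals K 0.0, L 0.0, M 0.0 → max 0.0 km
Only Candidate E has all residuals ≈ 0.

Candidate E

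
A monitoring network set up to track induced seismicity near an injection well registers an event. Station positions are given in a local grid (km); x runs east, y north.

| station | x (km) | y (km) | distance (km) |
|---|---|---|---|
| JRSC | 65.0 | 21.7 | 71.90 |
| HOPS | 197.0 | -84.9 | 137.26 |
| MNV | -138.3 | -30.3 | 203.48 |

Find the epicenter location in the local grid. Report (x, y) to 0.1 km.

64.2 km east, -50.2 km north

Circle about each station: (x − 65.0)² + (y − 21.7)² = 71.90²; (x − 197.0)² + (y + 84.9)² = 137.26²; (x + 138.3)² + (y + 30.3)² = 203.48².
Subtracting the JRSC equation from the HOPS and MNV equations removes the quadratic terms:
264.0 x − 213.2 y = 27650.42
-406.6 x − 104.0 y = -20885.41
Solving the 2×2 system: x ≈ 64.2, y ≈ -50.2 km.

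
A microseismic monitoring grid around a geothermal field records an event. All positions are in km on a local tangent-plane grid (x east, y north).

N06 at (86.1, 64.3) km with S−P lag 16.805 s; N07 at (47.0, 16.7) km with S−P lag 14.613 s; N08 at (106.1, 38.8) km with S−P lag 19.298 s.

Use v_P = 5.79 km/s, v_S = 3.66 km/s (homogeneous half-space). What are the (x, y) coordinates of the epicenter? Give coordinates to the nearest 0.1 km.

Distance from S−P lag: d = Δt · v_P v_S / (v_P − v_S) = Δt · (5.79·3.66)/(5.79−3.66) ≈ 9.9490·Δt.
So d_N06 = 167.19, d_N07 = 145.38, d_N08 = 192.00 km.
Circle about each station: (x − 86.1)² + (y − 64.3)² = 167.19²; (x − 47.0)² + (y − 16.7)² = 145.38²; (x − 106.1)² + (y − 38.8)² = 192.00².
Subtracting pairs of circle equations eliminates x²+y² and gives linear equations (the radical axes):
-78.2 x − 95.2 y = -2242.66
40.0 x − 51.0 y = -7696.55
Solving the 2×2 system: x ≈ -79.3, y ≈ 88.7 km.

x ≈ -79.3 km, y ≈ 88.7 km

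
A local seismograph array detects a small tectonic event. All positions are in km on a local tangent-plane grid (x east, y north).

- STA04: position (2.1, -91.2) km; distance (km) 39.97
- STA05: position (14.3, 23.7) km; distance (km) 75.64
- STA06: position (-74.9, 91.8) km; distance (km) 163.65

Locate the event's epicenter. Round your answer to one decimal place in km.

Circle about each station: (x − 2.1)² + (y + 91.2)² = 39.97²; (x − 14.3)² + (y − 23.7)² = 75.64²; (x + 74.9)² + (y − 91.8)² = 163.65².
Subtracting pairs of circle equations eliminates x²+y² and gives linear equations (the radical axes):
24.4 x + 229.8 y = -11679.48
-154.0 x + 366.0 y = -19468.32
Solving the 2×2 system: x ≈ 4.5, y ≈ -51.3 km.

x ≈ 4.5 km, y ≈ -51.3 km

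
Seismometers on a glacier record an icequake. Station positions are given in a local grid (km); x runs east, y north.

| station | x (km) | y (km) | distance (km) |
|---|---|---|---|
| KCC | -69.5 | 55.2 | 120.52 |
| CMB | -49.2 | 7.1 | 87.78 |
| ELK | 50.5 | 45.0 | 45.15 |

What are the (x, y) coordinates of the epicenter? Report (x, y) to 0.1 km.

Circle about each station: (x + 69.5)² + (y − 55.2)² = 120.52²; (x + 49.2)² + (y − 7.1)² = 87.78²; (x − 50.5)² + (y − 45.0)² = 45.15².
Subtracting pairs of circle equations eliminates x²+y² and gives linear equations (the radical axes):
40.6 x − 96.2 y = 1413.50
240.0 x − 20.4 y = 9184.51
Solving the 2×2 system: x ≈ 38.4, y ≈ 1.5 km.
Check against KCC (with the unrounded x, y): √((x + 69.5)²+(y − 55.2)²) = 120.52 ≈ 120.52 km. ✓

x ≈ 38.4 km, y ≈ 1.5 km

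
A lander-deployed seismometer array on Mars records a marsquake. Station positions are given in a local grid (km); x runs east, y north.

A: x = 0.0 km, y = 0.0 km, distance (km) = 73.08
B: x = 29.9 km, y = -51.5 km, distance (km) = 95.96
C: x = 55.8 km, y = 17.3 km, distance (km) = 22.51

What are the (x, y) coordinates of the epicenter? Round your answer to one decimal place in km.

x ≈ 61.8 km, y ≈ 39.0 km

Circle about each station: x² + y² = 73.08²; (x − 29.9)² + (y + 51.5)² = 95.96²; (x − 55.8)² + (y − 17.3)² = 22.51².
Subtracting pairs of circle equations eliminates x²+y² and gives linear equations (the radical axes):
59.8 x − 103.0 y = -321.38
111.6 x + 34.6 y = 8246.92
Solving the 2×2 system: x ≈ 61.8, y ≈ 39.0 km.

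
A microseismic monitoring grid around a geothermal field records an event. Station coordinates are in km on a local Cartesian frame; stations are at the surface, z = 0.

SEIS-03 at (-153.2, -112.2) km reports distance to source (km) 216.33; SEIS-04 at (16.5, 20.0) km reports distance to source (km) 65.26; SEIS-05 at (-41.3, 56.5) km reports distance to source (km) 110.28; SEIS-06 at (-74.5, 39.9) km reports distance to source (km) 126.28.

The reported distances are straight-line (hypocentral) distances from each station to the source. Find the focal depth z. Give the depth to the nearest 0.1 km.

Each station gives a sphere (x−x_i)² + (y−y_i)² + z² = d_i² (stations at z=0).
Subtracting the SEIS-03 sphere from SEIS-04 and SEIS-05: z² cancels, leaving linear equations in x and y:
339.4 x + 264.4 y = 7152.97
223.8 x + 337.4 y = 3475.85
Solving: x ≈ 27.004, y ≈ -7.610 km (keep extra digits for the depth step; rounded: 27.0, -7.6).
Then from the SEIS-03 sphere: z² = 216.33² − (x + 153.2)² − (y + 112.2)² with x = 27.004, y = -7.610, so z ≈ 58.190 ≈ 58.2 km.
Check against SEIS-06 (with the unrounded solution): distance 126.28 ≈ 126.28 km. ✓

depth ≈ 58.2 km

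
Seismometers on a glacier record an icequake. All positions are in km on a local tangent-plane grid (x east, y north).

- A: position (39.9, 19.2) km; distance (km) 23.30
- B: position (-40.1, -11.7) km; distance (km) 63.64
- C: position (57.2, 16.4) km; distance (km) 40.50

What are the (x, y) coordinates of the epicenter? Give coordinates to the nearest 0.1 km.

(16.7, 17.0)

Circle about each station: (x − 39.9)² + (y − 19.2)² = 23.30²; (x + 40.1)² + (y + 11.7)² = 63.64²; (x − 57.2)² + (y − 16.4)² = 40.50².
Subtracting the A equation from the B and C equations removes the quadratic terms:
-160.0 x − 61.8 y = -3722.91
34.6 x − 5.6 y = 482.79
Solving the 2×2 system: x ≈ 16.7, y ≈ 17.0 km.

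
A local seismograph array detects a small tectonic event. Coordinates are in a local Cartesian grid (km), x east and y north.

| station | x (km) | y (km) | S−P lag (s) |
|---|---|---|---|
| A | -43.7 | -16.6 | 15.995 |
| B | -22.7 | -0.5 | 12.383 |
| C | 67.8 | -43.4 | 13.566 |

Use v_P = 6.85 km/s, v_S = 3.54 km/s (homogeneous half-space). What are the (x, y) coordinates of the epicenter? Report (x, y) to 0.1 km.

49.6 km east, 54.3 km north

Distance from S−P lag: d = Δt · v_P v_S / (v_P − v_S) = Δt · (6.85·3.54)/(6.85−3.54) ≈ 7.3260·Δt.
So d_A = 117.18, d_B = 90.72, d_C = 99.38 km.
Circle about each station: (x + 43.7)² + (y + 16.6)² = 117.18²; (x + 22.7)² + (y + 0.5)² = 90.72²; (x − 67.8)² + (y + 43.4)² = 99.38².
Subtracting pairs of circle equations eliminates x²+y² and gives linear equations (the radical axes):
42.0 x + 32.2 y = 3831.32
223.0 x − 53.6 y = 8149.92
Solving the 2×2 system: x ≈ 49.6, y ≈ 54.3 km.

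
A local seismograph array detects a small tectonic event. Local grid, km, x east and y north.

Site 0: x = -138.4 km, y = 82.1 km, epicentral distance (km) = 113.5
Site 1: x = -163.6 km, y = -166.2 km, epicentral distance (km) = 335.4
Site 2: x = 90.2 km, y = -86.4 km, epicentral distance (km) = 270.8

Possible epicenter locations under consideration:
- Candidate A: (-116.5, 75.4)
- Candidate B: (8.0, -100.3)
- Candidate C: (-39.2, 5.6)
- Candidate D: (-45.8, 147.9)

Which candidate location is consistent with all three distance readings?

Candidate D

For each candidate, compare |candidate − station| to the reported distance:
Candidate A: residuals Site 0 90.6, Site 1 89.3, Site 2 8.3 → max 90.6 km
Candidate B: residuals Site 0 120.4, Site 1 151.6, Site 2 187.4 → max 187.4 km
Candidate C: residuals Site 0 11.8, Site 1 123.3, Site 2 112.0 → max 123.3 km
Candidate D: residuals Site 0 0.1, Site 1 0.1, Site 2 0.1 → max 0.1 km
Only Candidate D has all residuals ≈ 0.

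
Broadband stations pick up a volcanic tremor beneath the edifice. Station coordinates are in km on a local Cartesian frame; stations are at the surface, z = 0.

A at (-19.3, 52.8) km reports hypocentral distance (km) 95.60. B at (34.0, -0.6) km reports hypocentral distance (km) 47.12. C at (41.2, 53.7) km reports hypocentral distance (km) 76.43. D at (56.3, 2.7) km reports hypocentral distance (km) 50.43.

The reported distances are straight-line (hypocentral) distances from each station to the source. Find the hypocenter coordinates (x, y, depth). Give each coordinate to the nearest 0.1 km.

Each station gives a sphere (x−x_i)² + (y−y_i)² + z² = d_i² (stations at z=0).
Subtracting the A sphere from B and C: z² cancels, leaving linear equations in x and y:
106.6 x − 106.8 y = 4915.10
121.0 x + 1.8 y = 4718.62
Solving: x ≈ 39.101, y ≈ -6.994 km (keep extra digits for the depth step; rounded: 39.1, -7.0).
Then from the A sphere: z² = 95.60² − (x + 19.3)² − (y − 52.8)² with x = 39.101, y = -6.994, so z ≈ 46.404 ≈ 46.4 km.
Check against D (with the unrounded solution): distance 50.43 ≈ 50.43 km. ✓

(39.1, -7.0, 46.4)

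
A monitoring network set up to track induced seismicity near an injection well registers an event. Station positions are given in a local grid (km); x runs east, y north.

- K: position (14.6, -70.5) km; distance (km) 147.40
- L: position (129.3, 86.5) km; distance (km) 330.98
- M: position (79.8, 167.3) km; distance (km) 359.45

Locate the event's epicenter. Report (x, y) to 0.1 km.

-119.4 km east, -131.9 km north

Circle about each station: (x − 14.6)² + (y + 70.5)² = 147.40²; (x − 129.3)² + (y − 86.5)² = 330.98²; (x − 79.8)² + (y − 167.3)² = 359.45².
Subtracting the K equation from the L and M equations removes the quadratic terms:
229.4 x + 314.0 y = -68803.67
130.4 x + 475.6 y = -78303.62
Solving the 2×2 system: x ≈ -119.4, y ≈ -131.9 km.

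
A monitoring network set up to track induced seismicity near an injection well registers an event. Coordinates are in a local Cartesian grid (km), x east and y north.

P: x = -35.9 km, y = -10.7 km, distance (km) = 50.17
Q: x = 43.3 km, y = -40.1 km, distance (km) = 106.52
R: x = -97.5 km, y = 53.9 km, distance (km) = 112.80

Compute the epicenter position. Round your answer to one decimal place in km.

x ≈ -62.4 km, y ≈ -53.3 km

Circle about each station: (x + 35.9)² + (y + 10.7)² = 50.17²; (x − 43.3)² + (y + 40.1)² = 106.52²; (x + 97.5)² + (y − 53.9)² = 112.80².
Subtracting the P equation from the Q and R equations removes the quadratic terms:
158.4 x − 58.8 y = -6749.88
-123.2 x + 129.2 y = 801.35
Solving the 2×2 system: x ≈ -62.4, y ≈ -53.3 km.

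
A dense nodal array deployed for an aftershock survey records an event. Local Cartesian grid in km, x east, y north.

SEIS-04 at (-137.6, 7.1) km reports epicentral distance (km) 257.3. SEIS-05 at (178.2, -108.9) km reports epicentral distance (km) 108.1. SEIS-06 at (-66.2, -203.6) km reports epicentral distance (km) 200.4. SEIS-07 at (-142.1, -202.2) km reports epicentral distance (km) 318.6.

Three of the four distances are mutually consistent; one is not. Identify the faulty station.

Solve using three stations at a time. Using SEIS-04, SEIS-05, SEIS-07 (subtract circle equations pairwise → linear system) gives (x, y) ≈ (118.4, -18.8).
Distances from that point to each station vs reported:
  SEIS-04: calculated 257.3 vs reported 257.3 → residual 0.0 km
  SEIS-05: calculated 108.2 vs reported 108.1 → residual 0.1 km
  SEIS-06: calculated 261.2 vs reported 200.4 → residual 60.8 km
  SEIS-07: calculated 318.6 vs reported 318.6 → residual 0.0 km
SEIS-04, SEIS-05, SEIS-07 are mutually consistent (residuals ≈ 0); SEIS-06 is off by 60.8 km.

SEIS-06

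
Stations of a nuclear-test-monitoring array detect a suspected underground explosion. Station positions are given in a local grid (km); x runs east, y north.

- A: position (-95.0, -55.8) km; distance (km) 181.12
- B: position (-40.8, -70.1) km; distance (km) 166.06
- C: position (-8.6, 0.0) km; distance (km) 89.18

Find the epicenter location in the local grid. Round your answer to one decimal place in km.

Circle about each station: (x + 95.0)² + (y + 55.8)² = 181.12²; (x + 40.8)² + (y + 70.1)² = 166.06²; (x + 8.6)² + y² = 89.18².
Subtracting the A equation from the B and C equations removes the quadratic terms:
108.4 x − 28.6 y = -331.46
172.8 x + 111.6 y = 12786.70
Solving the 2×2 system: x ≈ 19.3, y ≈ 84.7 km.
Check against A (with the unrounded x, y): √((x + 95.0)²+(y + 55.8)²) = 181.12 ≈ 181.12 km. ✓

19.3 km east, 84.7 km north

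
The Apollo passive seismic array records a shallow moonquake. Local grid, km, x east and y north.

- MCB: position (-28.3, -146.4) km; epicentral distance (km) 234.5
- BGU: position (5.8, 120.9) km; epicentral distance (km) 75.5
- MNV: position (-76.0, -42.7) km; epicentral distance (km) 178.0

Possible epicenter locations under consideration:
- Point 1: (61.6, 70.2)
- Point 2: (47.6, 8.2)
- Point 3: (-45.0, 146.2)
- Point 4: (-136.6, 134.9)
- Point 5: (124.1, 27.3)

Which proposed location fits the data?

Point 1

For each candidate, compare |candidate − station| to the reported distance:
Point 1: residuals MCB 0.0, BGU 0.1, MNV 0.0 → max 0.1 km
Point 2: residuals MCB 62.3, BGU 44.7, MNV 44.3 → max 62.3 km
Point 3: residuals MCB 58.6, BGU 18.7, MNV 13.4 → max 58.6 km
Point 4: residuals MCB 66.9, BGU 67.6, MNV 9.7 → max 67.6 km
Point 5: residuals MCB 3.4, BGU 75.4, MNV 34.0 → max 75.4 km
Only Point 1 has all residuals ≈ 0.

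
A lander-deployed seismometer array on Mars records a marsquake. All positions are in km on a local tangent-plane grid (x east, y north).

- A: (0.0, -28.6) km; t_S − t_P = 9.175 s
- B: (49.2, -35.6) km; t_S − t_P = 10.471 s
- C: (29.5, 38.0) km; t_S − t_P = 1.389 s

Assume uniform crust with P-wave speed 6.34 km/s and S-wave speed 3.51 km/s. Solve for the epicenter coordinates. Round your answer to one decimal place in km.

Distance from S−P lag: d = Δt · v_P v_S / (v_P − v_S) = Δt · (6.34·3.51)/(6.34−3.51) ≈ 7.8634·Δt.
So d_A = 72.15, d_B = 82.34, d_C = 10.92 km.
Circle about each station: x² + (y + 28.6)² = 72.15²; (x − 49.2)² + (y + 35.6)² = 82.34²; (x − 29.5)² + (y − 38.0)² = 10.92².
Subtracting pairs of circle equations eliminates x²+y² and gives linear equations (the radical axes):
98.4 x − 14.0 y = 1295.79
59.0 x + 133.2 y = 6582.67
Solving the 2×2 system: x ≈ 19.0, y ≈ 41.0 km.
Check against A (with the unrounded x, y): √(x²+(y + 28.6)²) = 72.15 ≈ 72.15 km. ✓

(19.0, 41.0)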